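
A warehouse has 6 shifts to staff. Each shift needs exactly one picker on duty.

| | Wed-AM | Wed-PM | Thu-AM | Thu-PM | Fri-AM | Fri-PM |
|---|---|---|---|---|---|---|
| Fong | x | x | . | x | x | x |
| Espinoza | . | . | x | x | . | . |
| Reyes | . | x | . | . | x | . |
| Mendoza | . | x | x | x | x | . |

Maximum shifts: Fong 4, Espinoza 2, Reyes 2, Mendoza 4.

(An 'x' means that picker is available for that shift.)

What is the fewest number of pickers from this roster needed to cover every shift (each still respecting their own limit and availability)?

6 slots to fill and no one can take more than 4, so at least ⌈6/4⌉ = 2 pickers are needed.
Fong and Espinoza alone can cover everything: Wed-AM→Fong, Wed-PM→Fong, Thu-AM→Espinoza, Thu-PM→Espinoza, Fri-AM→Fong, Fri-PM→Fong.

2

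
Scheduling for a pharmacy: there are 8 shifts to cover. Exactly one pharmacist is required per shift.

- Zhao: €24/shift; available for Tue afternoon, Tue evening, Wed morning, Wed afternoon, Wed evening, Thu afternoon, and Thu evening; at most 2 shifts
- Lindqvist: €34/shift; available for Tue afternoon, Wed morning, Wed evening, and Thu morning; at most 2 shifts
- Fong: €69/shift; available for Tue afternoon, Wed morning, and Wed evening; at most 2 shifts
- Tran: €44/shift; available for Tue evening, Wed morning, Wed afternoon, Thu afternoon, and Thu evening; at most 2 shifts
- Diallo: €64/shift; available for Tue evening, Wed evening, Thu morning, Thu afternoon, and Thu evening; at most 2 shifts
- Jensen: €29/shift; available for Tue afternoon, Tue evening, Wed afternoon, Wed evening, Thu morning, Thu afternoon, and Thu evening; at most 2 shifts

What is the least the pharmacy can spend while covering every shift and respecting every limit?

Picking the cheapest available pharmacist for each shift independently would cost €197, but that ignores the shift limits.
An optimal schedule: Tue afternoon→Zhao, Tue evening→Jensen, Wed morning→Lindqvist, Wed afternoon→Zhao, Wed evening→Lindqvist, Thu morning→Jensen, Thu afternoon→Tran, Thu evening→Tran.
Total: 24 + 29 + 34 + 24 + 34 + 29 + 44 + 44 = €262.

€262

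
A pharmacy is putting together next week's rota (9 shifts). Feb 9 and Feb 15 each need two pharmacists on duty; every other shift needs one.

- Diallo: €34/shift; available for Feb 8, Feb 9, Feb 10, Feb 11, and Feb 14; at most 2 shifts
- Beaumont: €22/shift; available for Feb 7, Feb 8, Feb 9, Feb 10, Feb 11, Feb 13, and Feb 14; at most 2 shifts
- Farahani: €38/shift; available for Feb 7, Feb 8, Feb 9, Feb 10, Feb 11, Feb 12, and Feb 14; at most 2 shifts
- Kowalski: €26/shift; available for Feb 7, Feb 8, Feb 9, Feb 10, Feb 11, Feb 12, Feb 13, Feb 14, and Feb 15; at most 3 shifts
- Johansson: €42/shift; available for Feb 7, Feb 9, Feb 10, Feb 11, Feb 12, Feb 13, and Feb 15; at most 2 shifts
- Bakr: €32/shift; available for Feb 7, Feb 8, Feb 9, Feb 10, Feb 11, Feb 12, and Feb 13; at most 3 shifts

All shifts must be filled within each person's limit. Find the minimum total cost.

Feb 15 can only be covered by Kowalski and Johansson, so that assignment is forced.
Picking the cheapest available pharmacist for each shift independently would cost €274, but that ignores the shift limits.
An optimal schedule: Feb 7→Kowalski, Feb 8→Bakr, Feb 9→Bakr+Diallo, Feb 10→Bakr, Feb 11→Diallo, Feb 12→Kowalski, Feb 13→Beaumont, Feb 14→Beaumont, Feb 15→Kowalski+Johansson.
Total: 26 + 32 + 32 + 34 + 32 + 34 + 26 + 22 + 22 + 26 + 42 = €328.

€328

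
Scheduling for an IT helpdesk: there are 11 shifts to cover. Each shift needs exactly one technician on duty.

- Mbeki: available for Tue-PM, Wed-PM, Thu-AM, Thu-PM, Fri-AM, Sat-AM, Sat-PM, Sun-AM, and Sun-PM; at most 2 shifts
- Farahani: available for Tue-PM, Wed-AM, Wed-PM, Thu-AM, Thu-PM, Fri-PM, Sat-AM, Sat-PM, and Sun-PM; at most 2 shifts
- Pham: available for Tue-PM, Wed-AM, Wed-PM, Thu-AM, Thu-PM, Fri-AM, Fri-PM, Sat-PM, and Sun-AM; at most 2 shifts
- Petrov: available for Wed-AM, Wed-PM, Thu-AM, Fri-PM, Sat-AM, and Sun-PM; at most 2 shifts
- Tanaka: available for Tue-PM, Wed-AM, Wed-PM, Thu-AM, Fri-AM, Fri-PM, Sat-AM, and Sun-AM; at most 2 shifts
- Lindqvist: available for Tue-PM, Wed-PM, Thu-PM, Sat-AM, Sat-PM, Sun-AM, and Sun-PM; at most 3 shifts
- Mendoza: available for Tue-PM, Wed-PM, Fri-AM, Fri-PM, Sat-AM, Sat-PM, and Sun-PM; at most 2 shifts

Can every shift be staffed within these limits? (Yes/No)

Yes

One valid schedule: Tue-PM→Tanaka, Wed-AM→Farahani, Wed-PM→Tanaka, Thu-AM→Farahani, Thu-PM→Mbeki, Fri-AM→Mbeki, Fri-PM→Pham, Sat-AM→Petrov, Sat-PM→Lindqvist, Sun-AM→Pham, Sun-PM→Petrov.
Loads: Mbeki 2/2, Farahani 2/2, Pham 2/2, Petrov 2/2, Tanaka 2/2, Lindqvist 1/3, Mendoza 0/2 — all within limits.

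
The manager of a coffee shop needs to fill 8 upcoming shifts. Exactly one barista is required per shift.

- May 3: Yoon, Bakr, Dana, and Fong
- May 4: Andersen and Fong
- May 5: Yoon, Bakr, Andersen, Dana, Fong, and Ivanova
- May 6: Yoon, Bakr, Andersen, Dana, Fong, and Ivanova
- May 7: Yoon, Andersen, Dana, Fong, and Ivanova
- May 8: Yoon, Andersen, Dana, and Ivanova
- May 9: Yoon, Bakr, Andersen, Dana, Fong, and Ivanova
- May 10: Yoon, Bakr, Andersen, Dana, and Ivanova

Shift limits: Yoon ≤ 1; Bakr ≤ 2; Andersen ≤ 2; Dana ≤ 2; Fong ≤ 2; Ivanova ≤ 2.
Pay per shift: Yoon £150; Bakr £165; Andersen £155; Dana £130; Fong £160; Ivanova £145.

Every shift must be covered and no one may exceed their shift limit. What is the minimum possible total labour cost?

Picking the cheapest available barista for each shift independently would cost £1065, but that ignores the shift limits.
An optimal schedule: May 3→Dana, May 4→Andersen, May 5→Yoon, May 6→Andersen, May 7→Ivanova, May 8→Dana, May 9→Fong, May 10→Ivanova.
Total: 130 + 155 + 150 + 155 + 145 + 130 + 160 + 145 = £1170.

£1170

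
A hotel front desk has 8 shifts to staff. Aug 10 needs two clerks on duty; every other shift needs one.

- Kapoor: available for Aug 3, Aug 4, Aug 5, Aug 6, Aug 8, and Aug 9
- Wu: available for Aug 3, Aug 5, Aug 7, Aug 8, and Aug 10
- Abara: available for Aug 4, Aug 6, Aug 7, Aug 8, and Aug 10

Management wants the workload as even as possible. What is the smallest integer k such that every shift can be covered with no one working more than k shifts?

With 3 clerks and 9 worker-slots to fill, someone must work at least ⌈9/3⌉ = 3 shifts, so k ≥ 3.
k = 3 works: Aug 3→Kapoor, Aug 4→Kapoor, Aug 5→Wu, Aug 6→Abara, Aug 7→Wu, Aug 8→Abara, Aug 9→Kapoor, Aug 10→Wu+Abara.
Loads: Kapoor 3, Wu 3, Abara 3 — all ≤ 3.

3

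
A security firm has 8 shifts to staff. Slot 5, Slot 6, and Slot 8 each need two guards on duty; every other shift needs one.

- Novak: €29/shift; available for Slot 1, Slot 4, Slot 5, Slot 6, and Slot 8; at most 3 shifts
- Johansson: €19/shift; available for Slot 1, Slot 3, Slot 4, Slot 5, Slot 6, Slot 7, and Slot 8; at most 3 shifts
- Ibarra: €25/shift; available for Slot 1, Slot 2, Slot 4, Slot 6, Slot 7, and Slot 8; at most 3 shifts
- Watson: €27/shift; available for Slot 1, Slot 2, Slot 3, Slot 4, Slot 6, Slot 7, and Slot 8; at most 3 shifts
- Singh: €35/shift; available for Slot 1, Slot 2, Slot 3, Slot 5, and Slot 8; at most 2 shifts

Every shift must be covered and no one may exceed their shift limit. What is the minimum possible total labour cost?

€271

Picking the cheapest available guard for each shift independently would cost €237, but that ignores the shift limits.
An optimal schedule: Slot 1→Watson, Slot 2→Ibarra, Slot 3→Johansson, Slot 4→Ibarra, Slot 5→Johansson+Novak, Slot 6→Ibarra+Watson, Slot 7→Johansson, Slot 8→Watson+Novak.
Total: 27 + 25 + 19 + 25 + 19 + 29 + 25 + 27 + 19 + 27 + 29 = €271.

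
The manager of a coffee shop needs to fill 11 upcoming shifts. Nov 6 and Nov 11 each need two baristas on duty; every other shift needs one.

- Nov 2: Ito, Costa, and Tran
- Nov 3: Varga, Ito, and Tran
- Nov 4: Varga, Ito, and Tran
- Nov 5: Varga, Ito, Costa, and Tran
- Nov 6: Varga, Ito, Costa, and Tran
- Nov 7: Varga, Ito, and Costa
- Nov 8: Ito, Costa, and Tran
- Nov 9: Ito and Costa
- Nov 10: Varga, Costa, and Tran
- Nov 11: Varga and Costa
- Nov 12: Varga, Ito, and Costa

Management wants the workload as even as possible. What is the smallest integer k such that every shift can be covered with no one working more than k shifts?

With 4 baristas and 13 worker-slots to fill, someone must work at least ⌈13/4⌉ = 4 shifts, so k ≥ 4.
k = 4 works: Nov 2→Ito, Nov 3→Varga, Nov 4→Varga, Nov 5→Costa, Nov 6→Costa+Tran, Nov 7→Varga, Nov 8→Ito, Nov 9→Ito, Nov 10→Costa, Nov 11→Varga+Costa, Nov 12→Ito.
Loads: Varga 4, Ito 4, Costa 4, Tran 1 — all ≤ 4.

4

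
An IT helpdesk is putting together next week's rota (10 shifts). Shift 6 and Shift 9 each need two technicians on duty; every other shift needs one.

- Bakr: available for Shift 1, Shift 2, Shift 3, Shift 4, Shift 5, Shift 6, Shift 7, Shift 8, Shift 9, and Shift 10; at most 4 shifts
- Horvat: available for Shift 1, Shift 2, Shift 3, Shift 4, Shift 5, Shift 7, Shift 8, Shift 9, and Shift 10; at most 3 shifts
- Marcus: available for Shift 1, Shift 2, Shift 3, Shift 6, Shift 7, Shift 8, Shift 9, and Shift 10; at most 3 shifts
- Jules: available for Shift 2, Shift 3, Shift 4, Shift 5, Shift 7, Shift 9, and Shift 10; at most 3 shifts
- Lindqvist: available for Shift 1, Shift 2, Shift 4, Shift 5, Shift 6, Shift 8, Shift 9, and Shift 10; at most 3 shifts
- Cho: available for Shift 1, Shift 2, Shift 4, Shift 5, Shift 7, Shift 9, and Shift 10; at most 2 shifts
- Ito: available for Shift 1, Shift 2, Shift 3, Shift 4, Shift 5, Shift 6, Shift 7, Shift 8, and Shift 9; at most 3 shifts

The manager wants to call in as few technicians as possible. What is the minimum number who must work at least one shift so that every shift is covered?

12 slots to fill and no one can take more than 4, so at least ⌈12/4⌉ = 3 technicians are needed.
Any 3 technicians together have capacity at most 4+3+3 = 10 < 12 slots, so 3 can never suffice.
Bakr, Horvat, Marcus, and Jules alone can cover everything: Shift 1→Bakr, Shift 2→Horvat, Shift 3→Horvat, Shift 4→Bakr, Shift 5→Bakr, Shift 6→Bakr+Marcus, Shift 7→Marcus, Shift 8→Horvat, Shift 9→Marcus+Jules, Shift 10→Jules.

4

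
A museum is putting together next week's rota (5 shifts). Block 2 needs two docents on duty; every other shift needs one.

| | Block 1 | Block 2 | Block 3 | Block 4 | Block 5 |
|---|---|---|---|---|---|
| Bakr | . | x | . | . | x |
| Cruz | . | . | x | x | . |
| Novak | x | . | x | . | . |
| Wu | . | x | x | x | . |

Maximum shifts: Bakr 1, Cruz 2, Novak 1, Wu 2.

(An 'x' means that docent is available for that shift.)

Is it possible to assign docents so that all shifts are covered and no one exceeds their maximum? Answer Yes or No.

No

Total capacity is 6 and 6 slots are needed, so capacity alone doesn't rule it out.
Shifts {Block 2, Block 5} need 3 worker-slots in total, but the docents available for any of those shifts (Bakr and Wu) can supply at most 2 among them. So no valid schedule exists.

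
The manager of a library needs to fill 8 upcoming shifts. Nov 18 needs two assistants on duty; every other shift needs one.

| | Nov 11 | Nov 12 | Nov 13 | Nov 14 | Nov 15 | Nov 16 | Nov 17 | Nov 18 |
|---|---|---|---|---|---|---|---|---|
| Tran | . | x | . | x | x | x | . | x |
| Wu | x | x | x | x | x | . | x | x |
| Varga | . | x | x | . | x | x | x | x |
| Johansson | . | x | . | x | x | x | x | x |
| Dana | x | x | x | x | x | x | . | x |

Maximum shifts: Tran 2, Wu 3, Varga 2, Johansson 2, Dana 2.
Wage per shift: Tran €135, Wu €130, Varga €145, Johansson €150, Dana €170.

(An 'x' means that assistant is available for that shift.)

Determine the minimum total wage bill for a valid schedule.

€1250

Picking the cheapest available assistant for each shift independently would cost €1180, but that ignores the shift limits.
An optimal schedule: Nov 11→Wu, Nov 12→Varga, Nov 13→Wu, Nov 14→Tran, Nov 15→Johansson, Nov 16→Tran, Nov 17→Wu, Nov 18→Varga+Johansson.
Total: 130 + 145 + 130 + 135 + 150 + 135 + 130 + 145 + 150 = €1250.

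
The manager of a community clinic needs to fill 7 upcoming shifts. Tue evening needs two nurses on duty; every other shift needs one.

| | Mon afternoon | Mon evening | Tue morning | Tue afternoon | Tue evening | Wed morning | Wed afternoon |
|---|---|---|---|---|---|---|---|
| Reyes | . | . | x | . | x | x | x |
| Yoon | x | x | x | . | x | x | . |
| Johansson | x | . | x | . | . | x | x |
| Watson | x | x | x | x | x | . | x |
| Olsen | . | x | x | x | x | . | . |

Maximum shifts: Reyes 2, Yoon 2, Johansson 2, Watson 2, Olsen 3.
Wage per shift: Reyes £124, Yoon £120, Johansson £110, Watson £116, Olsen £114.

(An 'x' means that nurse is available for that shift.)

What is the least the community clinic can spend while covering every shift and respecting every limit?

£914

Picking the cheapest available nurse for each shift independently would cost £898, but that ignores the shift limits.
An optimal schedule: Mon afternoon→Johansson, Mon evening→Olsen, Tue morning→Olsen, Tue afternoon→Olsen, Tue evening→Watson+Yoon, Wed morning→Johansson, Wed afternoon→Watson.
Total: 110 + 114 + 114 + 114 + 116 + 120 + 110 + 116 = £914.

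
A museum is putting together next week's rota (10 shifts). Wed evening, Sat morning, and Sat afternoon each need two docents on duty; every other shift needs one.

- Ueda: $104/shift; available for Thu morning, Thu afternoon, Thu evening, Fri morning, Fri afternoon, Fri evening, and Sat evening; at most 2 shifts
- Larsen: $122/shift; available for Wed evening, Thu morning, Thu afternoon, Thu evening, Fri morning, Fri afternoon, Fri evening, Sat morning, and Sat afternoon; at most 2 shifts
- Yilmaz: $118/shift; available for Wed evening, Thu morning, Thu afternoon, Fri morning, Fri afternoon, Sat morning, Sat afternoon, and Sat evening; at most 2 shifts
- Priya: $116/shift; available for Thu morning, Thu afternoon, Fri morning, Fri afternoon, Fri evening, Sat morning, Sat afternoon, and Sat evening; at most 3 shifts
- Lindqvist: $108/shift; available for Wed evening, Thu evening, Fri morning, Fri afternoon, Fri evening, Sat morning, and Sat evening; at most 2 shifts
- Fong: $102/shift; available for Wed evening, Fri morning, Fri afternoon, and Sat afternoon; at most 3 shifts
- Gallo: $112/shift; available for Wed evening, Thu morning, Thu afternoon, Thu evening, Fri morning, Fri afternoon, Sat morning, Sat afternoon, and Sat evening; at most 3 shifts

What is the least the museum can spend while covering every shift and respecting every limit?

$1414

Picking the cheapest available docent for each shift independently would cost $1368, but that ignores the shift limits.
An optimal schedule: Wed evening→Fong+Lindqvist, Thu morning→Gallo, Thu afternoon→Gallo, Thu evening→Ueda, Fri morning→Fong, Fri afternoon→Priya, Fri evening→Ueda, Sat morning→Gallo+Priya, Sat afternoon→Fong+Priya, Sat evening→Lindqvist.
Total: 102 + 108 + 112 + 112 + 104 + 102 + 116 + 104 + 112 + 116 + 102 + 116 + 108 = $1414.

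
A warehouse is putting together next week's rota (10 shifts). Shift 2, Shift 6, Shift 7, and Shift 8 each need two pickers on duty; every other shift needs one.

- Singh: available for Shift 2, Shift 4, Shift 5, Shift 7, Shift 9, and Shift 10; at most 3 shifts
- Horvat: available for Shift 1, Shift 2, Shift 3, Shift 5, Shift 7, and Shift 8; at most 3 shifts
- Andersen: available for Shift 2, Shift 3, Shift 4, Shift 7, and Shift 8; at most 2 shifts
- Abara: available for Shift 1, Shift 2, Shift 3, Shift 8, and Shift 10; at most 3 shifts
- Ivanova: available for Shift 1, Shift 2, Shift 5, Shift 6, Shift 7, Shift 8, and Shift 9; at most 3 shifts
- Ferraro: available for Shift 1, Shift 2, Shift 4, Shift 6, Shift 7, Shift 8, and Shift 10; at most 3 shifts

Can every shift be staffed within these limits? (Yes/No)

Shift 6 can only be covered by Ivanova and Ferraro, so that assignment is forced.
One valid schedule: Shift 1→Horvat, Shift 2→Abara+Ivanova, Shift 3→Horvat, Shift 4→Singh, Shift 5→Singh, Shift 6→Ivanova+Ferraro, Shift 7→Horvat+Andersen, Shift 8→Andersen+Abara, Shift 9→Singh, Shift 10→Abara.
Loads: Singh 3/3, Horvat 3/3, Andersen 2/2, Abara 3/3, Ivanova 2/3, Ferraro 1/3 — all within limits.

Yes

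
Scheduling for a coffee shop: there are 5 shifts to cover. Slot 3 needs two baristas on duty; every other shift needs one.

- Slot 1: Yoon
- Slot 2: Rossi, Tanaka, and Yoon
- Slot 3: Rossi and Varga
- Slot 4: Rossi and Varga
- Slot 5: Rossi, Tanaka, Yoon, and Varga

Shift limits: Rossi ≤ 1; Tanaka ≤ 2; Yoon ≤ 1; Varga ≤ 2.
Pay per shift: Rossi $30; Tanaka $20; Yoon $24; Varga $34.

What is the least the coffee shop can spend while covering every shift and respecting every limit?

$162

Slot 1 can only be covered by Yoon, so that assignment is forced.
Slot 3 can only be covered by Rossi and Varga, so that assignment is forced.
Picking the cheapest available barista for each shift independently would cost $158, but that ignores the shift limits.
An optimal schedule: Slot 1→Yoon, Slot 2→Tanaka, Slot 3→Rossi+Varga, Slot 4→Varga, Slot 5→Tanaka.
Total: 24 + 20 + 30 + 34 + 34 + 20 = $162.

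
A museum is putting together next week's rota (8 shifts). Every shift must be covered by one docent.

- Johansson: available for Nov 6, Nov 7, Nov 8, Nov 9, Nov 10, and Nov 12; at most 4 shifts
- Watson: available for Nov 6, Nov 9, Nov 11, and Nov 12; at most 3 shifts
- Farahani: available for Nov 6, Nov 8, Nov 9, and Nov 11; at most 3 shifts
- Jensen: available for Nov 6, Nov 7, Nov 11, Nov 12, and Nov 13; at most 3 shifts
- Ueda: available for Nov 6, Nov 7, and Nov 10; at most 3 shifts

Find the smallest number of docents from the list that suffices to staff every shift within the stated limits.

3

8 slots to fill and no one can take more than 4, so at least ⌈8/4⌉ = 2 docents are needed.
Any 2 docents together have capacity at most 4+3 = 7 < 8 slots, so 2 can never suffice.
Johansson, Watson, and Jensen alone can cover everything: Nov 6→Watson, Nov 7→Johansson, Nov 8→Johansson, Nov 9→Johansson, Nov 10→Johansson, Nov 11→Watson, Nov 12→Watson, Nov 13→Jensen.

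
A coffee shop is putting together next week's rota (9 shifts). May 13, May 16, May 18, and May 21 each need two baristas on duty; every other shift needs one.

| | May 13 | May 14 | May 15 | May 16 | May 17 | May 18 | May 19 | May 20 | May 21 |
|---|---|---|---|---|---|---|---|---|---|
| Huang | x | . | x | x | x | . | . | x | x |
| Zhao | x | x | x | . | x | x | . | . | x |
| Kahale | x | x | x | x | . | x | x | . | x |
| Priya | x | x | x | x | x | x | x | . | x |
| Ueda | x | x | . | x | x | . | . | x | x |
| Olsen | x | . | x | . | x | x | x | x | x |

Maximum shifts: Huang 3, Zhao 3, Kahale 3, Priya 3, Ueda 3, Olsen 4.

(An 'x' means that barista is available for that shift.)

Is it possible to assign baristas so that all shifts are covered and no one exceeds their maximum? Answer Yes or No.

Yes

One valid schedule: May 13→Zhao+Priya, May 14→Zhao, May 15→Huang, May 16→Kahale+Priya, May 17→Huang, May 18→Zhao+Kahale, May 19→Kahale, May 20→Huang, May 21→Priya+Ueda.
Loads: Huang 3/3, Zhao 3/3, Kahale 3/3, Priya 3/3, Ueda 1/3, Olsen 0/4 — all within limits.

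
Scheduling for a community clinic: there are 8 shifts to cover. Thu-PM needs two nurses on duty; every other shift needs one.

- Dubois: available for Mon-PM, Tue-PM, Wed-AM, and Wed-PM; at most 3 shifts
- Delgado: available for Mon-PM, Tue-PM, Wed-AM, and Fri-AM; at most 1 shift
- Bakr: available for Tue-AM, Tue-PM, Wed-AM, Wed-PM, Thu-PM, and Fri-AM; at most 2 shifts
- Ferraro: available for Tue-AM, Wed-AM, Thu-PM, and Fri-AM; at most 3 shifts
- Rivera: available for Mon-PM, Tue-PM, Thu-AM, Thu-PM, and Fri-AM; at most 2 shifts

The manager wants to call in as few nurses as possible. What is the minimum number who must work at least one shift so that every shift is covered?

9 slots to fill and no one can take more than 3, so at least ⌈9/3⌉ = 3 nurses are needed.
Any 3 nurses together have capacity at most 3+3+2 = 8 < 9 slots, so 3 can never suffice.
Dubois, Delgado, Ferraro, and Rivera alone can cover everything: Mon-PM→Dubois, Tue-AM→Ferraro, Tue-PM→Dubois, Wed-AM→Delgado, Wed-PM→Dubois, Thu-AM→Rivera, Thu-PM→Ferraro+Rivera, Fri-AM→Ferraro.

4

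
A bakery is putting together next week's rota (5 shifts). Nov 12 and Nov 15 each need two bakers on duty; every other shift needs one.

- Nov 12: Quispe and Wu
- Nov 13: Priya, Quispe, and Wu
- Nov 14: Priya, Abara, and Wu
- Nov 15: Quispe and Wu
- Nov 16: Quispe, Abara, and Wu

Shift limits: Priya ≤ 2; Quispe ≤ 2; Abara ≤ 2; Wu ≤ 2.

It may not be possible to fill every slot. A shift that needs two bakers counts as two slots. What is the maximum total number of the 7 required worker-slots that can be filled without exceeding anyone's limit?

Total capacity across all bakers is 2+2+2+2 = 8, and 7 slots are needed, so at most 7 can be filled.
An assignment achieving 7: Nov 12→Quispe+Wu, Nov 13→Priya, Nov 14→Priya, Nov 15→Quispe+Wu, Nov 16→Abara.
Loads: Priya 2/2, Quispe 2/2, Abara 1/2, Wu 2/2.

7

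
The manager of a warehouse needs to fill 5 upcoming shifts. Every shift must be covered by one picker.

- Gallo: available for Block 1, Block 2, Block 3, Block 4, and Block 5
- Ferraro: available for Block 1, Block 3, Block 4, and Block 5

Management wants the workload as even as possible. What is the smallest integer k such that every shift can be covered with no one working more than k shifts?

With 2 pickers and 5 worker-slots to fill, someone must work at least ⌈5/2⌉ = 3 shifts, so k ≥ 3.
k = 3 works: Block 1→Gallo, Block 2→Gallo, Block 3→Gallo, Block 4→Ferraro, Block 5→Ferraro.
Loads: Gallo 3, Ferraro 2 — all ≤ 3.

3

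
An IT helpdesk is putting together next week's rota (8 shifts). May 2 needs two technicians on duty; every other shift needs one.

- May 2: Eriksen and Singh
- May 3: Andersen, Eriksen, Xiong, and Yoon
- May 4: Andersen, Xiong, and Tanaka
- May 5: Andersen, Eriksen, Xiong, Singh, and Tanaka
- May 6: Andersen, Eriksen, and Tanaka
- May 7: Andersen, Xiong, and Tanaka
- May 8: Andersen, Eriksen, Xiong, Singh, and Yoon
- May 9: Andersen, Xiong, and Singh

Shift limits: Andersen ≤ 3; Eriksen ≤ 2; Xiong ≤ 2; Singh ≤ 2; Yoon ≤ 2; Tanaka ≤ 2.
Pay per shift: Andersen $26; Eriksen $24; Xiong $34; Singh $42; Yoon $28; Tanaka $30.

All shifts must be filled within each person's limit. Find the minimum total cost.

May 2 can only be covered by Eriksen and Singh, so that assignment is forced.
Picking the cheapest available technician for each shift independently would cost $240, but that ignores the shift limits.
An optimal schedule: May 2→Eriksen+Singh, May 3→Yoon, May 4→Andersen, May 5→Tanaka, May 6→Eriksen, May 7→Andersen, May 8→Yoon, May 9→Andersen.
Total: 24 + 42 + 28 + 26 + 30 + 24 + 26 + 28 + 26 = $254.

$254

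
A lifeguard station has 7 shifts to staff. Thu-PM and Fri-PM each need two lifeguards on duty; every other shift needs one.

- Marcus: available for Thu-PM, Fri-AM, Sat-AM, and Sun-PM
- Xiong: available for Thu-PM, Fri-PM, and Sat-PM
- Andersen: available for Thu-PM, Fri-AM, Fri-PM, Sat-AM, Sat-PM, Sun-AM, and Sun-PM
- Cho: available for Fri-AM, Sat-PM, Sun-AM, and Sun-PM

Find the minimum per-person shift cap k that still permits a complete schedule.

3

With 4 lifeguards and 9 worker-slots to fill, someone must work at least ⌈9/4⌉ = 3 shifts, so k ≥ 3.
k = 3 works: Thu-PM→Marcus+Xiong, Fri-AM→Marcus, Fri-PM→Xiong+Andersen, Sat-AM→Marcus, Sat-PM→Xiong, Sun-AM→Andersen, Sun-PM→Andersen.
Loads: Marcus 3, Xiong 3, Andersen 3, Cho 0 — all ≤ 3.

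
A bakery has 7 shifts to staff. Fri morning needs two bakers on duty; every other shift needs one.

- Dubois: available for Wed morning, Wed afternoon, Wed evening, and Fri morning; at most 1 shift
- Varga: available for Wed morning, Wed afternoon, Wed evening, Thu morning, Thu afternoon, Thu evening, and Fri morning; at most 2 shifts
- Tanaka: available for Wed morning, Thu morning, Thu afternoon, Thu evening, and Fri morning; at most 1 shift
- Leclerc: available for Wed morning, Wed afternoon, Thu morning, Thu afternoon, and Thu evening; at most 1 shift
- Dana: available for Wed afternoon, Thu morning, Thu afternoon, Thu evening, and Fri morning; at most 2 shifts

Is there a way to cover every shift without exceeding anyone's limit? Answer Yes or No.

No

Total capacity is 1+2+1+1+2 = 7 but 8 worker-slots are needed — infeasible.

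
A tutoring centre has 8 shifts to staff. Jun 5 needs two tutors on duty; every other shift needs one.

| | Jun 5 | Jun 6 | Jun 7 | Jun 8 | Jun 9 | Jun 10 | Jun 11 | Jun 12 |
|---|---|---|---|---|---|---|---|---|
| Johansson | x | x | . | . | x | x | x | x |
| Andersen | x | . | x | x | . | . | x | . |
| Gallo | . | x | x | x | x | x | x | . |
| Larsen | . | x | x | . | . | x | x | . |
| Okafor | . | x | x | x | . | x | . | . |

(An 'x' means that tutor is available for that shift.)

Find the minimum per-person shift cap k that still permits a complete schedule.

With 5 tutors and 9 worker-slots to fill, someone must work at least ⌈9/5⌉ = 2 shifts, so k ≥ 2.
k = 2 works: Jun 5→Johansson+Andersen, Jun 6→Gallo, Jun 7→Larsen, Jun 8→Andersen, Jun 9→Gallo, Jun 10→Okafor, Jun 11→Larsen, Jun 12→Johansson.
Loads: Johansson 2, Andersen 2, Gallo 2, Larsen 2, Okafor 1 — all ≤ 2.

2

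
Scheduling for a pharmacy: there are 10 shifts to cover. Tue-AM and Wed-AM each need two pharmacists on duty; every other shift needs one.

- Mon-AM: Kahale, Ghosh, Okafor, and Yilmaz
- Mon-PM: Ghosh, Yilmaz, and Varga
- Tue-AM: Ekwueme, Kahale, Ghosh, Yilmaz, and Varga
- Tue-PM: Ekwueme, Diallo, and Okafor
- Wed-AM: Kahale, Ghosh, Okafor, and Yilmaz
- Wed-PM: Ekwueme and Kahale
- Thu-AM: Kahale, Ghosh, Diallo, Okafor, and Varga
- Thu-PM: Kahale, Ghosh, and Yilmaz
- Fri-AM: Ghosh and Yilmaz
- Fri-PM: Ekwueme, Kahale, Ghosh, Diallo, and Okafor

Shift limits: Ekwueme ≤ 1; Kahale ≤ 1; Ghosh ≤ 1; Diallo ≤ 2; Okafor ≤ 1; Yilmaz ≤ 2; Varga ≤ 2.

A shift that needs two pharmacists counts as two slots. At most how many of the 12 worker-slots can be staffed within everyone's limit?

Total capacity across all pharmacists is 1+1+1+2+1+2+2 = 10, and 12 slots are needed, so at most 10 can be filled.
An assignment achieving 10: Mon-AM→Okafor, Mon-PM→Yilmaz, Tue-AM→Varga, Tue-PM→Diallo, Wed-AM→Yilmaz, Wed-PM→Ekwueme, Thu-AM→Varga, Thu-PM→Kahale, Fri-AM→Ghosh, Fri-PM→Diallo.
Loads: Ekwueme 1/1, Kahale 1/1, Ghosh 1/1, Diallo 2/2, Okafor 1/1, Yilmaz 2/2, Varga 2/2.

10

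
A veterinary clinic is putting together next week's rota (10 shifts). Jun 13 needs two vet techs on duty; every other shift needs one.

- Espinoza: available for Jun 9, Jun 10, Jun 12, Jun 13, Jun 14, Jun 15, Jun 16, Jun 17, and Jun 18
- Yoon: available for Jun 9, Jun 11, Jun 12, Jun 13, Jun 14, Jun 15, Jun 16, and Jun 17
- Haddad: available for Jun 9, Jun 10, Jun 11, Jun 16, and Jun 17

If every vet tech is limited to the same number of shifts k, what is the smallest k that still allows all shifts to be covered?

With 3 vet techs and 11 worker-slots to fill, someone must work at least ⌈11/3⌉ = 4 shifts, so k ≥ 4.
k = 4 works: Jun 9→Haddad, Jun 10→Espinoza, Jun 11→Yoon, Jun 12→Espinoza, Jun 13→Espinoza+Yoon, Jun 14→Yoon, Jun 15→Yoon, Jun 16→Haddad, Jun 17→Haddad, Jun 18→Espinoza.
Loads: Espinoza 4, Yoon 4, Haddad 3 — all ≤ 4.

4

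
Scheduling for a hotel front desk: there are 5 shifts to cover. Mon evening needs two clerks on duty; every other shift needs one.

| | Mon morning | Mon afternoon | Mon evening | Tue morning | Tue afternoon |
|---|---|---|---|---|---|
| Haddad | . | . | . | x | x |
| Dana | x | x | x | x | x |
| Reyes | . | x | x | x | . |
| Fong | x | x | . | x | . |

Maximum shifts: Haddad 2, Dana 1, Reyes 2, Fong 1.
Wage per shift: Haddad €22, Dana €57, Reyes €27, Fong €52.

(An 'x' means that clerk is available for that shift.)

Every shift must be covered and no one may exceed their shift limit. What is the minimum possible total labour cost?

€207

Mon evening can only be covered by Dana and Reyes, so that assignment is forced.
Picking the cheapest available clerk for each shift independently would cost €207, and that bound is achievable.
An optimal schedule: Mon morning→Fong, Mon afternoon→Reyes, Mon evening→Dana+Reyes, Tue morning→Haddad, Tue afternoon→Haddad.
Total: 52 + 27 + 57 + 27 + 22 + 22 = €207.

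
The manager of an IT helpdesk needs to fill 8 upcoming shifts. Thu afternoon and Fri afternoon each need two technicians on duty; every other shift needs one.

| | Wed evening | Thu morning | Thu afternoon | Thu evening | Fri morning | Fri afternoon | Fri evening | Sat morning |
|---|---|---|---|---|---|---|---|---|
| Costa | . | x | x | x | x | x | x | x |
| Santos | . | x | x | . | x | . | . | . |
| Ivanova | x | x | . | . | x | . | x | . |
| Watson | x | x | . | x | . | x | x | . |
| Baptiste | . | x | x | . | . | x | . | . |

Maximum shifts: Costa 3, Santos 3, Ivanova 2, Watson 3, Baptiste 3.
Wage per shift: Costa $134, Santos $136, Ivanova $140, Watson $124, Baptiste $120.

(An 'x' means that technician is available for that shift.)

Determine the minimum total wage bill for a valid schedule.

$1270

Sat morning can only be covered by Costa, so that assignment is forced.
Picking the cheapest available technician for each shift independently would cost $1258, but that ignores the shift limits.
An optimal schedule: Wed evening→Watson, Thu morning→Baptiste, Thu afternoon→Baptiste+Costa, Thu evening→Watson, Fri morning→Santos, Fri afternoon→Baptiste+Watson, Fri evening→Costa, Sat morning→Costa.
Total: 124 + 120 + 120 + 134 + 124 + 136 + 120 + 124 + 134 + 134 = $1270.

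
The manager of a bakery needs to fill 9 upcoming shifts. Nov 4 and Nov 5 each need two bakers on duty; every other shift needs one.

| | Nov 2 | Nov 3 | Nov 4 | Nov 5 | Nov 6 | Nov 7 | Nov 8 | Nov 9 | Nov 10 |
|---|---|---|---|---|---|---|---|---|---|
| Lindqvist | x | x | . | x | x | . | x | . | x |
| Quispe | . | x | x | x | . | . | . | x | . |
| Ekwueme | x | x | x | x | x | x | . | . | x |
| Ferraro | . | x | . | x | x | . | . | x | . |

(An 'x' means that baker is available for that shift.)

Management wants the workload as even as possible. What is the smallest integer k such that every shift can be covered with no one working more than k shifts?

3

With 4 bakers and 11 worker-slots to fill, someone must work at least ⌈11/4⌉ = 3 shifts, so k ≥ 3.
k = 3 works: Nov 2→Lindqvist, Nov 3→Ferraro, Nov 4→Quispe+Ekwueme, Nov 5→Quispe+Ferraro, Nov 6→Ekwueme, Nov 7→Ekwueme, Nov 8→Lindqvist, Nov 9→Quispe, Nov 10→Lindqvist.
Loads: Lindqvist 3, Quispe 3, Ekwueme 3, Ferraro 2 — all ≤ 3.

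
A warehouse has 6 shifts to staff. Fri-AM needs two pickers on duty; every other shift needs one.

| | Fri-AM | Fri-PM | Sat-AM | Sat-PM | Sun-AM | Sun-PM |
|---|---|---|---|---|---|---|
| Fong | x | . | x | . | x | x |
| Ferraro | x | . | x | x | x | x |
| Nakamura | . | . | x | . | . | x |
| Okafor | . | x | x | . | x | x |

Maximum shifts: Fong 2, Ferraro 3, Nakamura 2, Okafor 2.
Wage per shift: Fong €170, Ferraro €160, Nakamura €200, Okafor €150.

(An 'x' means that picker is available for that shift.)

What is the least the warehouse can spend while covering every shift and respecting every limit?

€1120

Fri-AM can only be covered by Fong and Ferraro, so that assignment is forced.
Fri-PM can only be covered by Okafor, so that assignment is forced.
Sat-PM can only be covered by Ferraro, so that assignment is forced.
Picking the cheapest available picker for each shift independently would cost €1090, but that ignores the shift limits.
An optimal schedule: Fri-AM→Ferraro+Fong, Fri-PM→Okafor, Sat-AM→Ferraro, Sat-PM→Ferraro, Sun-AM→Okafor, Sun-PM→Fong.
Total: 160 + 170 + 150 + 160 + 160 + 150 + 170 = €1120.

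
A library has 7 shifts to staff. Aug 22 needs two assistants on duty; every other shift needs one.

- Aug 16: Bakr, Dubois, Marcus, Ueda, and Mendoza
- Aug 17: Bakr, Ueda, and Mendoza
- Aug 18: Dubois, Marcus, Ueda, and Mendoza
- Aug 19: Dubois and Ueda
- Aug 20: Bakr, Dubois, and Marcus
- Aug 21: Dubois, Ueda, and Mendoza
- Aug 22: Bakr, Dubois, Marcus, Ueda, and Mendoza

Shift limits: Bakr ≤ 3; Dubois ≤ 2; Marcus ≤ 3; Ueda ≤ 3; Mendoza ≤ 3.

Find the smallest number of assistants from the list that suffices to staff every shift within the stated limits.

8 slots to fill and no one can take more than 3, so at least ⌈8/3⌉ = 3 assistants are needed.
Bakr, Dubois, and Marcus alone can cover everything: Aug 16→Bakr, Aug 17→Bakr, Aug 18→Marcus, Aug 19→Dubois, Aug 20→Marcus, Aug 21→Dubois, Aug 22→Bakr+Marcus.

3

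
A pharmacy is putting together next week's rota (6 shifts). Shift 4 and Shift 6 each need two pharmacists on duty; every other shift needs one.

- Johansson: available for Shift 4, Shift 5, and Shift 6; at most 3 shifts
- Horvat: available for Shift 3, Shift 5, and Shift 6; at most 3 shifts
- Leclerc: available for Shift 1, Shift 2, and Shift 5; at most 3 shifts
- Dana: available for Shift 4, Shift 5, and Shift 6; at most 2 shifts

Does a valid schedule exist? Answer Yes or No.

Shift 1 can only be covered by Leclerc, so that assignment is forced.
Shift 2 can only be covered by Leclerc, so that assignment is forced.
Shift 3 can only be covered by Horvat, so that assignment is forced.
One valid schedule: Shift 1→Leclerc, Shift 2→Leclerc, Shift 3→Horvat, Shift 4→Johansson+Dana, Shift 5→Johansson, Shift 6→Johansson+Horvat.
Loads: Johansson 3/3, Horvat 2/3, Leclerc 2/3, Dana 1/2 — all within limits.

Yes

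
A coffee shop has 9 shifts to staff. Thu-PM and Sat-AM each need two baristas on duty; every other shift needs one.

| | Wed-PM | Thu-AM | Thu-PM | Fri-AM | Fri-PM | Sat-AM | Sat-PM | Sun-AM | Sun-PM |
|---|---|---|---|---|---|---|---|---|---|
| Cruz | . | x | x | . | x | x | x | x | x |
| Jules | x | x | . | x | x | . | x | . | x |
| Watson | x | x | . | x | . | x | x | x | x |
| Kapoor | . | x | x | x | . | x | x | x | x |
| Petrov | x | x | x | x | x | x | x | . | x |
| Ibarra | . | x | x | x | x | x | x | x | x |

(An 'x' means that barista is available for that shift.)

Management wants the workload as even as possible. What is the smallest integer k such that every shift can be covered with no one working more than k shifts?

2

With 6 baristas and 11 worker-slots to fill, someone must work at least ⌈11/6⌉ = 2 shifts, so k ≥ 2.
k = 2 works: Wed-PM→Jules, Thu-AM→Watson, Thu-PM→Kapoor+Petrov, Fri-AM→Jules, Fri-PM→Cruz, Sat-AM→Petrov+Ibarra, Sat-PM→Watson, Sun-AM→Cruz, Sun-PM→Kapoor.
Loads: Cruz 2, Jules 2, Watson 2, Kapoor 2, Petrov 2, Ibarra 1 — all ≤ 2.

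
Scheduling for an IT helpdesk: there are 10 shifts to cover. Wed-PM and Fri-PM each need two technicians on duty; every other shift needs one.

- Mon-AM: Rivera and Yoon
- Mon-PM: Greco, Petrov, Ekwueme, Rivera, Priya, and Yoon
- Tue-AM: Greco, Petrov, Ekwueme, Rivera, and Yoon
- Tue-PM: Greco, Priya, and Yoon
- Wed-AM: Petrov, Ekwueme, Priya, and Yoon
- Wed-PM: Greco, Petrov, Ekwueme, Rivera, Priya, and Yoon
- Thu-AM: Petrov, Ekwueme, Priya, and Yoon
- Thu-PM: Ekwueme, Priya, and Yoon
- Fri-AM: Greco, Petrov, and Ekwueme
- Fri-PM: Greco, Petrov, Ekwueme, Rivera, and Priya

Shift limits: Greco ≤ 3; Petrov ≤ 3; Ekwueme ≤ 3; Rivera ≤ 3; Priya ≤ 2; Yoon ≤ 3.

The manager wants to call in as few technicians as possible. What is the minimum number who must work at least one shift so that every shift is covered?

4

12 slots to fill and no one can take more than 3, so at least ⌈12/3⌉ = 4 technicians are needed.
Greco, Petrov, Ekwueme, and Rivera alone can cover everything: Mon-AM→Rivera, Mon-PM→Greco, Tue-AM→Petrov, Tue-PM→Greco, Wed-AM→Petrov, Wed-PM→Ekwueme+Rivera, Thu-AM→Petrov, Thu-PM→Ekwueme, Fri-AM→Greco, Fri-PM→Ekwueme+Rivera.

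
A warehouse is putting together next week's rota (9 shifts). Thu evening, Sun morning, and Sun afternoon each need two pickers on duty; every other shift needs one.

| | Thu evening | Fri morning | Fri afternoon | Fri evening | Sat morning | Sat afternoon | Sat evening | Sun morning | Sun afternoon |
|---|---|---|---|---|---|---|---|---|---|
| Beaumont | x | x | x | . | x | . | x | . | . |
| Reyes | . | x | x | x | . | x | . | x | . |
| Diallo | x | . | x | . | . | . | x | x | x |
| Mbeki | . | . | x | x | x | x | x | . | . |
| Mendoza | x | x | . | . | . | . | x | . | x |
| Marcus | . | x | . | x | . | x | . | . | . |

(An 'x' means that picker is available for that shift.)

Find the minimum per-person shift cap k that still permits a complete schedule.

2

With 6 pickers and 12 worker-slots to fill, someone must work at least ⌈12/6⌉ = 2 shifts, so k ≥ 2.
k = 2 works: Thu evening→Beaumont+Mendoza, Fri morning→Marcus, Fri afternoon→Mbeki, Fri evening→Reyes, Sat morning→Beaumont, Sat afternoon→Marcus, Sat evening→Mbeki, Sun morning→Reyes+Diallo, Sun afternoon→Diallo+Mendoza.
Loads: Beaumont 2, Reyes 2, Diallo 2, Mbeki 2, Mendoza 2, Marcus 2 — all ≤ 2.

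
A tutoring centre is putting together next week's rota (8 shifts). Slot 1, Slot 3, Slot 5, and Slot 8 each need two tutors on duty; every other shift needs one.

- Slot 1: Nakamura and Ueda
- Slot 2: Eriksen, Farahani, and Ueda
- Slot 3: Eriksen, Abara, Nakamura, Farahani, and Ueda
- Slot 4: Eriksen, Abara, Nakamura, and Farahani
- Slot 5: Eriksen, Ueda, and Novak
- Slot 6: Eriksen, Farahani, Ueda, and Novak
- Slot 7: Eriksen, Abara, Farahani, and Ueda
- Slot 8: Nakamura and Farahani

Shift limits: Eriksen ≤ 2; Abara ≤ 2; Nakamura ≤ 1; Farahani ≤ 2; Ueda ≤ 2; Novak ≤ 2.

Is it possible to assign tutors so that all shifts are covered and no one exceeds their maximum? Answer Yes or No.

Shifts {Slot 1, Slot 8} need 4 worker-slots in total, but the tutors available for any of those shifts (Nakamura, Farahani, and Ueda) can supply at most 3 among them. So no valid schedule exists.

No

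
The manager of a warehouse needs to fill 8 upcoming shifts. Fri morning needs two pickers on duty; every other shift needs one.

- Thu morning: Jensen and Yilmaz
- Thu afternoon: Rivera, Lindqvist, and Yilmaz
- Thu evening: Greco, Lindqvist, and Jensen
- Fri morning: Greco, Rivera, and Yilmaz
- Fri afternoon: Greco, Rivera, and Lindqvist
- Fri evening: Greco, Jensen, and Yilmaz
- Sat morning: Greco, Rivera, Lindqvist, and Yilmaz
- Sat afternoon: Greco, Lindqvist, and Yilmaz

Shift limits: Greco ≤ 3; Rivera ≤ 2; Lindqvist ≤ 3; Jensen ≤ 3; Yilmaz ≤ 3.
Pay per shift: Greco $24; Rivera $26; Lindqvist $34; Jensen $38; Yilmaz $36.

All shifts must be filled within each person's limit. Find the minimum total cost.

Picking the cheapest available picker for each shift independently would cost $232, but that ignores the shift limits.
An optimal schedule: Thu morning→Yilmaz, Thu afternoon→Rivera, Thu evening→Greco, Fri morning→Greco+Rivera, Fri afternoon→Lindqvist, Fri evening→Greco, Sat morning→Lindqvist, Sat afternoon→Lindqvist.
Total: 36 + 26 + 24 + 24 + 26 + 34 + 24 + 34 + 34 = $262.

$262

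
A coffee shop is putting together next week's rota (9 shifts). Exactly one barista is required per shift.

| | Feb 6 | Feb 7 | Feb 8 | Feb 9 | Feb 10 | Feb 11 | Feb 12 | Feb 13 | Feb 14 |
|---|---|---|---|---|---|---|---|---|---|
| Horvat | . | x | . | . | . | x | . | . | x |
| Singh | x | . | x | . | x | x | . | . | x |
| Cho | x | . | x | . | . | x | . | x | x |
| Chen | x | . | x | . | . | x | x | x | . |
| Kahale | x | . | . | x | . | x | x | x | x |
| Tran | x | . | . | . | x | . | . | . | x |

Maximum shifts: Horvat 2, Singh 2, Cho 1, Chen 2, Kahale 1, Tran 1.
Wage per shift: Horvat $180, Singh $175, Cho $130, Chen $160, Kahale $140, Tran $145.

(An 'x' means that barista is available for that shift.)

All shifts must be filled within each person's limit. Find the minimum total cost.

$1445

Feb 7 can only be covered by Horvat, so that assignment is forced.
Feb 9 can only be covered by Kahale, so that assignment is forced.
Picking the cheapest available barista for each shift independently would cost $1255, but that ignores the shift limits.
An optimal schedule: Feb 6→Chen, Feb 7→Horvat, Feb 8→Singh, Feb 9→Kahale, Feb 10→Singh, Feb 11→Horvat, Feb 12→Chen, Feb 13→Cho, Feb 14→Tran.
Total: 160 + 180 + 175 + 140 + 175 + 180 + 160 + 130 + 145 = $1445.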